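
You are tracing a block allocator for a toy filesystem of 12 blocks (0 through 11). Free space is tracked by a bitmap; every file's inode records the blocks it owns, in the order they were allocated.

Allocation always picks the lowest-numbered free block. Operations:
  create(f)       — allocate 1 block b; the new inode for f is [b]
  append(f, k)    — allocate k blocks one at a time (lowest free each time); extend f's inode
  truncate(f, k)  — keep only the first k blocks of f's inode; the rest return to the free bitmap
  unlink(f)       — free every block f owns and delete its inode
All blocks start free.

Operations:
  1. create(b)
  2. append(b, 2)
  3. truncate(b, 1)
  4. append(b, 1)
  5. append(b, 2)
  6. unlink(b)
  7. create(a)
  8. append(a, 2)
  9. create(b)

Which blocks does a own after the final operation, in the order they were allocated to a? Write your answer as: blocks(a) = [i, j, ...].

[1] create(b) — b=0 (map F...........)
[2] append(b, 2) — b=0,1,2 (map FFF.........)
[3] truncate(b, 1) — b=0 (map F...........)
[4] append(b, 1) — b=0,1 (map FF..........)
[5] append(b, 2) — b=0,1,2,3 (map FFFF........)
[6] unlink(b) —  (map ............)
[7] create(a) — a=0 (map F...........)
[8] append(a, 2) — a=0,1,2 (map FFF.........)
[9] create(b) — a=0,1,2 b=3 (map FFFF........)

blocks(a) = [0, 1, 2]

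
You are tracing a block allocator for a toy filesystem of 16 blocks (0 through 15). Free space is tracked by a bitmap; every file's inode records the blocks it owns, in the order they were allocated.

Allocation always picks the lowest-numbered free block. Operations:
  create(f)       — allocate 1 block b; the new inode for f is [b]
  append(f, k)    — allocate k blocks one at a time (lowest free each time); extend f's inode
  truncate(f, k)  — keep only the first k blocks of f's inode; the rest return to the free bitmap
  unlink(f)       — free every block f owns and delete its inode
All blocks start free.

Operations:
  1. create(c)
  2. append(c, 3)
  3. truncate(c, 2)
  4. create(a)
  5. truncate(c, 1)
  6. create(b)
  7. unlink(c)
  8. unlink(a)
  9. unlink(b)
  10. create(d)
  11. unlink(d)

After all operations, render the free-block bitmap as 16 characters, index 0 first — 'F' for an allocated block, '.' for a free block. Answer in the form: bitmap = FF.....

bitmap = ................

[1] create(c) — c=0 (map F...............)
[2] append(c, 3) — c=0,1,2,3 (map FFFF............)
[3] truncate(c, 2) — c=0,1 (map FF..............)
[4] create(a) — a=2 c=0,1 (map FFF.............)
[5] truncate(c, 1) — a=2 c=0 (map F.F.............)
[6] create(b) — a=2 b=1 c=0 (map FFF.............)
[7] unlink(c) — a=2 b=1 (map .FF.............)
[8] unlink(a) — b=1 (map .F..............)
[9] unlink(b) —  (map ................)
[10] create(d) — d=0 (map F...............)
[11] unlink(d) —  (map ................)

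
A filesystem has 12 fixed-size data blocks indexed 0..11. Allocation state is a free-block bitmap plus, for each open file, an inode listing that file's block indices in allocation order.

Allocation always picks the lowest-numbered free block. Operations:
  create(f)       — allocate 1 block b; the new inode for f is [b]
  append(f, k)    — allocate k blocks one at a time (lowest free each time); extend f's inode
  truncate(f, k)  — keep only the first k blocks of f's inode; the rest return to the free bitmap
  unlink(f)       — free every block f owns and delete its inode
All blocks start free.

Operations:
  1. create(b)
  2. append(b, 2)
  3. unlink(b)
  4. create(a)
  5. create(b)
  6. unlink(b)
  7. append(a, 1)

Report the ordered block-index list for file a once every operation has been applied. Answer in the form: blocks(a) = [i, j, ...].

[1] create(b) — b=0 (map F...........)
[2] append(b, 2) — b=0,1,2 (map FFF.........)
[3] unlink(b) —  (map ............)
[4] create(a) — a=0 (map F...........)
[5] create(b) — a=0 b=1 (map FF..........)
[6] unlink(b) — a=0 (map F...........)
[7] append(a, 1) — a=0,1 (map FF..........)

blocks(a) = [0, 1]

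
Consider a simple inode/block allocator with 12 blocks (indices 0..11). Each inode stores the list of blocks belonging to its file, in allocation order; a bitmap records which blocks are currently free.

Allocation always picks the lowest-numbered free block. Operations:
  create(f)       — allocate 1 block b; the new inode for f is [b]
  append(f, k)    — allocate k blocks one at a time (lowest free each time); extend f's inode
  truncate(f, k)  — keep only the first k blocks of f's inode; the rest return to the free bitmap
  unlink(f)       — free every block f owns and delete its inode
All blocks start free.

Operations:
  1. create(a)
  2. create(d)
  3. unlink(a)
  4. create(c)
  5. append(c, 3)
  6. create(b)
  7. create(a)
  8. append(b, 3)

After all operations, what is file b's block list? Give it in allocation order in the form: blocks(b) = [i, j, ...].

create(a): bitmap=F........... | a=[0]
create(d): bitmap=FF.......... | a=[0] d=[1]
unlink(a): bitmap=.F.......... | d=[1]
create(c): bitmap=FF.......... | c=[0] d=[1]
append(c, 3): bitmap=FFFFF....... | c=[0, 2, 3, 4] d=[1]
create(b): bitmap=FFFFFF...... | b=[5] c=[0, 2, 3, 4] d=[1]
create(a): bitmap=FFFFFFF..... | a=[6] b=[5] c=[0, 2, 3, 4] d=[1]
append(b, 3): bitmap=FFFFFFFFFF.. | a=[6] b=[5, 7, 8, 9] c=[0, 2, 3, 4] d=[1]

blocks(b) = [5, 7, 8, 9]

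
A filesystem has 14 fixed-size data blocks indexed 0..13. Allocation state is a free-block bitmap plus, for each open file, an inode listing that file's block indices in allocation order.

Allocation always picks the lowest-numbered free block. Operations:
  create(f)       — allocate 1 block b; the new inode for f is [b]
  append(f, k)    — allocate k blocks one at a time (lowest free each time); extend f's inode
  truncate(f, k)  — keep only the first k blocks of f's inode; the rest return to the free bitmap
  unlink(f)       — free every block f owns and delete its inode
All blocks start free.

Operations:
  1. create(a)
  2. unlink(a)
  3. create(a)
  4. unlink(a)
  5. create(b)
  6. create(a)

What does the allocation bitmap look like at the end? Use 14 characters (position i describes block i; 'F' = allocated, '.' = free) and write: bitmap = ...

  1. create(a)  ⇒  F.............  {a→[0]}
  2. unlink(a)  ⇒  ..............  {}
  3. create(a)  ⇒  F.............  {a→[0]}
  4. unlink(a)  ⇒  ..............  {}
  5. create(b)  ⇒  F.............  {b→[0]}
  6. create(a)  ⇒  FF............  {a→[1]; b→[0]}

bitmap = FF............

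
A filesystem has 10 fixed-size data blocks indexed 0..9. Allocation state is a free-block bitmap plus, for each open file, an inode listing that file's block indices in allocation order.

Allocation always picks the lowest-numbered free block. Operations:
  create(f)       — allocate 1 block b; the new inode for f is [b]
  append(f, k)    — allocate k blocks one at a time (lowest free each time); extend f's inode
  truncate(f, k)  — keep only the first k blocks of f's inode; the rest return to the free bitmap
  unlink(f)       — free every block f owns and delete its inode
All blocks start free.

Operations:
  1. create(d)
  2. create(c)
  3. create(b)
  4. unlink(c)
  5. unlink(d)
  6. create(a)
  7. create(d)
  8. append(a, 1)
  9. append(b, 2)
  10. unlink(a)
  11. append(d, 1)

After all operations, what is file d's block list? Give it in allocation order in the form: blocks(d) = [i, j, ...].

  1. create(d)  ⇒  F.........  {d→[0]}
  2. create(c)  ⇒  FF........  {c→[1]; d→[0]}
  3. create(b)  ⇒  FFF.......  {b→[2]; c→[1]; d→[0]}
  4. unlink(c)  ⇒  F.F.......  {b→[2]; d→[0]}
  5. unlink(d)  ⇒  ..F.......  {b→[2]}
  6. create(a)  ⇒  F.F.......  {a→[0]; b→[2]}
  7. create(d)  ⇒  FFF.......  {a→[0]; b→[2]; d→[1]}
  8. append(a, 1)  ⇒  FFFF......  {a→[0, 3]; b→[2]; d→[1]}
  9. append(b, 2)  ⇒  FFFFFF....  {a→[0, 3]; b→[2, 4, 5]; d→[1]}
  10. unlink(a)  ⇒  .FF.FF....  {b→[2, 4, 5]; d→[1]}
  11. append(d, 1)  ⇒  FFF.FF....  {b→[2, 4, 5]; d→[1, 0]}

blocks(d) = [1, 0]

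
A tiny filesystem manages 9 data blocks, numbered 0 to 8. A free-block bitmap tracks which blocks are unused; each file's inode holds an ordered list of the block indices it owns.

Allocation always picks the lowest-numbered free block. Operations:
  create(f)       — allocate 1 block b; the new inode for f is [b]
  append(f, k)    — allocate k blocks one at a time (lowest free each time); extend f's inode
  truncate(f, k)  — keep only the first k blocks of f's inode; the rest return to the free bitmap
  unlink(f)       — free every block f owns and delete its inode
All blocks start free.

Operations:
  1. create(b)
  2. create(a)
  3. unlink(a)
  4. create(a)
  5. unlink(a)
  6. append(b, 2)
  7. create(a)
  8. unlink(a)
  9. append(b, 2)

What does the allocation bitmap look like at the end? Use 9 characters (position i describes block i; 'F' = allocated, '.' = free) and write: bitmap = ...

[1] create(b) — b=0 (map F........)
[2] create(a) — a=1 b=0 (map FF.......)
[3] unlink(a) — b=0 (map F........)
[4] create(a) — a=1 b=0 (map FF.......)
[5] unlink(a) — b=0 (map F........)
[6] append(b, 2) — b=0,1,2 (map FFF......)
[7] create(a) — a=3 b=0,1,2 (map FFFF.....)
[8] unlink(a) — b=0,1,2 (map FFF......)
[9] append(b, 2) — b=0,1,2,3,4 (map FFFFF....)

bitmap = FFFFF....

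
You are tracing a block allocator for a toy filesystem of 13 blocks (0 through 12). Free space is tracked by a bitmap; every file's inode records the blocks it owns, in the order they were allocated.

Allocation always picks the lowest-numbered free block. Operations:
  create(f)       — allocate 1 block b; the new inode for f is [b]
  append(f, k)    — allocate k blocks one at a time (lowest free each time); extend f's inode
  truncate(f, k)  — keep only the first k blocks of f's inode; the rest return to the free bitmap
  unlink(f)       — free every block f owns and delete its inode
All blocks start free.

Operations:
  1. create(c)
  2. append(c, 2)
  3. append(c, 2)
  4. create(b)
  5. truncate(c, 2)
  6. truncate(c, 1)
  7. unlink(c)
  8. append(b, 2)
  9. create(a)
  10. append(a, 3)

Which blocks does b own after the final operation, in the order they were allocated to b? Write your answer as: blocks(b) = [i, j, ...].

[1] create(c) — c=0 (map F............)
[2] append(c, 2) — c=0,1,2 (map FFF..........)
[3] append(c, 2) — c=0,1,2,3,4 (map FFFFF........)
[4] create(b) — b=5 c=0,1,2,3,4 (map FFFFFF.......)
[5] truncate(c, 2) — b=5 c=0,1 (map FF...F.......)
[6] truncate(c, 1) — b=5 c=0 (map F....F.......)
[7] unlink(c) — b=5 (map .....F.......)
[8] append(b, 2) — b=5,0,1 (map FF...F.......)
[9] create(a) — a=2 b=5,0,1 (map FFF..F.......)
[10] append(a, 3) — a=2,3,4,6 b=5,0,1 (map FFFFFFF......)

blocks(b) = [5, 0, 1]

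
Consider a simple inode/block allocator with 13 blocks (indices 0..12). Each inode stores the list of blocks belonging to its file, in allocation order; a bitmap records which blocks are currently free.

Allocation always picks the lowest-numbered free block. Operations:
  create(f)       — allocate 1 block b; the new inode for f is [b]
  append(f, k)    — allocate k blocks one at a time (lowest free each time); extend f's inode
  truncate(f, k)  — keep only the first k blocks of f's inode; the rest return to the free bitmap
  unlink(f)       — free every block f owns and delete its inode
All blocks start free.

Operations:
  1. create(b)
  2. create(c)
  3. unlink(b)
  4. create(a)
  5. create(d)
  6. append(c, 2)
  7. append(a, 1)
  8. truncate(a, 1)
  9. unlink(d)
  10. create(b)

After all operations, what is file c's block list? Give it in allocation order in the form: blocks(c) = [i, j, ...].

blocks(c) = [1, 3, 4]

create(b): bitmap=F............ | b=[0]
create(c): bitmap=FF........... | b=[0] c=[1]
unlink(b): bitmap=.F........... | c=[1]
create(a): bitmap=FF........... | a=[0] c=[1]
create(d): bitmap=FFF.......... | a=[0] c=[1] d=[2]
append(c, 2): bitmap=FFFFF........ | a=[0] c=[1, 3, 4] d=[2]
append(a, 1): bitmap=FFFFFF....... | a=[0, 5] c=[1, 3, 4] d=[2]
truncate(a, 1): bitmap=FFFFF........ | a=[0] c=[1, 3, 4] d=[2]
unlink(d): bitmap=FF.FF........ | a=[0] c=[1, 3, 4]
create(b): bitmap=FFFFF........ | a=[0] b=[2] c=[1, 3, 4]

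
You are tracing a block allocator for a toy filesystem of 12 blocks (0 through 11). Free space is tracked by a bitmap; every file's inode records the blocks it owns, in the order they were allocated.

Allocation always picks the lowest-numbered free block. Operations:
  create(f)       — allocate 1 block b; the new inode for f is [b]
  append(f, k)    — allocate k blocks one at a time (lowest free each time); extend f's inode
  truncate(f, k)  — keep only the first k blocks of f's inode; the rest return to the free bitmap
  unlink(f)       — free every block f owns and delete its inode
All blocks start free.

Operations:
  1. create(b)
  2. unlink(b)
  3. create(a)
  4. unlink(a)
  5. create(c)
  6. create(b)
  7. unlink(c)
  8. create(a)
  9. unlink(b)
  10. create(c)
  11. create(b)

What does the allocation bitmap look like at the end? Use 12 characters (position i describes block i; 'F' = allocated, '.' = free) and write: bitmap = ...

bitmap = FFF.........

  1. create(b)  ⇒  F...........  {b→[0]}
  2. unlink(b)  ⇒  ............  {}
  3. create(a)  ⇒  F...........  {a→[0]}
  4. unlink(a)  ⇒  ............  {}
  5. create(c)  ⇒  F...........  {c→[0]}
  6. create(b)  ⇒  FF..........  {b→[1]; c→[0]}
  7. unlink(c)  ⇒  .F..........  {b→[1]}
  8. create(a)  ⇒  FF..........  {a→[0]; b→[1]}
  9. unlink(b)  ⇒  F...........  {a→[0]}
  10. create(c)  ⇒  FF..........  {a→[0]; c→[1]}
  11. create(b)  ⇒  FFF.........  {a→[0]; b→[2]; c→[1]}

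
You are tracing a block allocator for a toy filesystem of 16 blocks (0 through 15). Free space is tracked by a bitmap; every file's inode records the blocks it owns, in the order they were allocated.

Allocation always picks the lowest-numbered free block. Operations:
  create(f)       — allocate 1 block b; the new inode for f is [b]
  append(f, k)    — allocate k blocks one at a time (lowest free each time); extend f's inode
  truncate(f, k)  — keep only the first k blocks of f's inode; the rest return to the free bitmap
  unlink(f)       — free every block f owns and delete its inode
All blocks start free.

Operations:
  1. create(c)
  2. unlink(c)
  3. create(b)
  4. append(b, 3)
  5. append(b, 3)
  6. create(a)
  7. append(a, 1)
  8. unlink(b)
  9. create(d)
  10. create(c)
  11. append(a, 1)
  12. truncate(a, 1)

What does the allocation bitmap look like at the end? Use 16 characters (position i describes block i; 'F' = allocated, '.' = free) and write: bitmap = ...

create(c): bitmap=F............... | c=[0]
unlink(c): bitmap=................ | 
create(b): bitmap=F............... | b=[0]
append(b, 3): bitmap=FFFF............ | b=[0, 1, 2, 3]
append(b, 3): bitmap=FFFFFFF......... | b=[0, 1, 2, 3, 4, 5, 6]
create(a): bitmap=FFFFFFFF........ | a=[7] b=[0, 1, 2, 3, 4, 5, 6]
append(a, 1): bitmap=FFFFFFFFF....... | a=[7, 8] b=[0, 1, 2, 3, 4, 5, 6]
unlink(b): bitmap=.......FF....... | a=[7, 8]
create(d): bitmap=F......FF....... | a=[7, 8] d=[0]
create(c): bitmap=FF.....FF....... | a=[7, 8] c=[1] d=[0]
append(a, 1): bitmap=FFF....FF....... | a=[7, 8, 2] c=[1] d=[0]
truncate(a, 1): bitmap=FF.....F........ | a=[7] c=[1] d=[0]

bitmap = FF.....F........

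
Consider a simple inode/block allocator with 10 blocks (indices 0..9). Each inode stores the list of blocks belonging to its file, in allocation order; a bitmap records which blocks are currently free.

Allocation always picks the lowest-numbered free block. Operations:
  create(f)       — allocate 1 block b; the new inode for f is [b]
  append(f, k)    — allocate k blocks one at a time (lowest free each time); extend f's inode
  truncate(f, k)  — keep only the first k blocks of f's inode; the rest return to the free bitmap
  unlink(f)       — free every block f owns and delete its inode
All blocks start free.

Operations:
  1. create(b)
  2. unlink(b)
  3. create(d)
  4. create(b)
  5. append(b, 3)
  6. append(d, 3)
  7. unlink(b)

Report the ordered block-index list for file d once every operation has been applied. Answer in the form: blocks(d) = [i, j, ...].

blocks(d) = [0, 5, 6, 7]

[1] create(b) — b=0 (map F.........)
[2] unlink(b) —  (map ..........)
[3] create(d) — d=0 (map F.........)
[4] create(b) — b=1 d=0 (map FF........)
[5] append(b, 3) — b=1,2,3,4 d=0 (map FFFFF.....)
[6] append(d, 3) — b=1,2,3,4 d=0,5,6,7 (map FFFFFFFF..)
[7] unlink(b) — d=0,5,6,7 (map F....FFF..)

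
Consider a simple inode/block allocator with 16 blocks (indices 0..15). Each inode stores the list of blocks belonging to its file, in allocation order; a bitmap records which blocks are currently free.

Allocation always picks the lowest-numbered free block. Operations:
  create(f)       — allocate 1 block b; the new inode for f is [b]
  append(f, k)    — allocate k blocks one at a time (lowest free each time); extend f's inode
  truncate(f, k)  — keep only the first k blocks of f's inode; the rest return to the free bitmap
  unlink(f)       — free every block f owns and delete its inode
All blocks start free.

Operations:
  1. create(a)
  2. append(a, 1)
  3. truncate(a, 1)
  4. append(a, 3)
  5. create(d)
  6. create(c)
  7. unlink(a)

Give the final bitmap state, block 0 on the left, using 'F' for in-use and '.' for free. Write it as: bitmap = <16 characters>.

bitmap = ....FF..........

after create(a) → a:[0]  free=[F...............]
after append(a, 1) → a:[0, 1]  free=[FF..............]
after truncate(a, 1) → a:[0]  free=[F...............]
after append(a, 3) → a:[0, 1, 2, 3]  free=[FFFF............]
after create(d) → a:[0, 1, 2, 3], d:[4]  free=[FFFFF...........]
after create(c) → a:[0, 1, 2, 3], c:[5], d:[4]  free=[FFFFFF..........]
after unlink(a) → c:[5], d:[4]  free=[....FF..........]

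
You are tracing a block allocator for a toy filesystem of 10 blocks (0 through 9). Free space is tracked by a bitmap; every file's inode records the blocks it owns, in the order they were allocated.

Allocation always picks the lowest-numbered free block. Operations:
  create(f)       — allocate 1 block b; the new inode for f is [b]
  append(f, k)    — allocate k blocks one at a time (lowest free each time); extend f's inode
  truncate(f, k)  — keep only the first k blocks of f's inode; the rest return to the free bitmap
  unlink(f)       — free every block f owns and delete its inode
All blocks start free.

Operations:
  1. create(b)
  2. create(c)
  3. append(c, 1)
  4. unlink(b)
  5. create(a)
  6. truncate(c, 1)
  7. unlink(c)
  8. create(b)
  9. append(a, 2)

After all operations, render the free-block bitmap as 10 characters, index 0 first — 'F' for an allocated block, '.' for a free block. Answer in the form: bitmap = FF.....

  1. create(b)  ⇒  F.........  {b→[0]}
  2. create(c)  ⇒  FF........  {b→[0]; c→[1]}
  3. append(c, 1)  ⇒  FFF.......  {b→[0]; c→[1, 2]}
  4. unlink(b)  ⇒  .FF.......  {c→[1, 2]}
  5. create(a)  ⇒  FFF.......  {a→[0]; c→[1, 2]}
  6. truncate(c, 1)  ⇒  FF........  {a→[0]; c→[1]}
  7. unlink(c)  ⇒  F.........  {a→[0]}
  8. create(b)  ⇒  FF........  {a→[0]; b→[1]}
  9. append(a, 2)  ⇒  FFFF......  {a→[0, 2, 3]; b→[1]}

bitmap = FFFF......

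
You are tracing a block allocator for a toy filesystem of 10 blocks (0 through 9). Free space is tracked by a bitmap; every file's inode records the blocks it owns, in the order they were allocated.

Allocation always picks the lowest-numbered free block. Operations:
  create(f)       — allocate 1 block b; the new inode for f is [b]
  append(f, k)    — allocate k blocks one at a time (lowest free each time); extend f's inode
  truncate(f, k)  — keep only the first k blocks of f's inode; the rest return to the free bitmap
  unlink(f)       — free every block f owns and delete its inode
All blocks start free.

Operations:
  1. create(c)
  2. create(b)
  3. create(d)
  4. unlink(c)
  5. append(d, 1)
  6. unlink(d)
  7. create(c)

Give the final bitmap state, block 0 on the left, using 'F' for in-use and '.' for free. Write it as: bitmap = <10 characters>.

bitmap = FF........

after create(c) → c:[0]  free=[F.........]
after create(b) → b:[1], c:[0]  free=[FF........]
after create(d) → b:[1], c:[0], d:[2]  free=[FFF.......]
after unlink(c) → b:[1], d:[2]  free=[.FF.......]
after append(d, 1) → b:[1], d:[2, 0]  free=[FFF.......]
after unlink(d) → b:[1]  free=[.F........]
after create(c) → b:[1], c:[0]  free=[FF........]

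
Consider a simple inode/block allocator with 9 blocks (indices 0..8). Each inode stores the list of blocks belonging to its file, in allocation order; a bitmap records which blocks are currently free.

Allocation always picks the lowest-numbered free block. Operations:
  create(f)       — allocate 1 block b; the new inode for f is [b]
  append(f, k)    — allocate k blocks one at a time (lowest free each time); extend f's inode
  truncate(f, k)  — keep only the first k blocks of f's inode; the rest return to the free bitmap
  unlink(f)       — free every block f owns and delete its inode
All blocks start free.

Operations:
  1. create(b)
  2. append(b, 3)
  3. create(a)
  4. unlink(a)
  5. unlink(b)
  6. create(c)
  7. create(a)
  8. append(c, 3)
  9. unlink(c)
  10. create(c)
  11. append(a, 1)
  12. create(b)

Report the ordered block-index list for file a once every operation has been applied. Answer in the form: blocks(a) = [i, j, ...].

blocks(a) = [1, 2]

[1] create(b) — b=0 (map F........)
[2] append(b, 3) — b=0,1,2,3 (map FFFF.....)
[3] create(a) — a=4 b=0,1,2,3 (map FFFFF....)
[4] unlink(a) — b=0,1,2,3 (map FFFF.....)
[5] unlink(b) —  (map .........)
[6] create(c) — c=0 (map F........)
[7] create(a) — a=1 c=0 (map FF.......)
[8] append(c, 3) — a=1 c=0,2,3,4 (map FFFFF....)
[9] unlink(c) — a=1 (map .F.......)
[10] create(c) — a=1 c=0 (map FF.......)
[11] append(a, 1) — a=1,2 c=0 (map FFF......)
[12] create(b) — a=1,2 b=3 c=0 (map FFFF.....)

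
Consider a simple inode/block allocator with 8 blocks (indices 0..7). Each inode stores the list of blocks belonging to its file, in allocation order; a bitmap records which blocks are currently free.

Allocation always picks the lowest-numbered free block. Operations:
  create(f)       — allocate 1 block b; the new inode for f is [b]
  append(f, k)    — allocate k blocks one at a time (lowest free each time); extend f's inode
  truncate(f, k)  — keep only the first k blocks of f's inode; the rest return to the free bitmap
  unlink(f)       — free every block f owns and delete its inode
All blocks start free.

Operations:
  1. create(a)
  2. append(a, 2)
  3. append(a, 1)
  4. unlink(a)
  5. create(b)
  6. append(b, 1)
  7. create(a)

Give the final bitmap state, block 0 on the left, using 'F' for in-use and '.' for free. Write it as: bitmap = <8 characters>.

bitmap = FFF.....

  1. create(a)  ⇒  F.......  {a→[0]}
  2. append(a, 2)  ⇒  FFF.....  {a→[0, 1, 2]}
  3. append(a, 1)  ⇒  FFFF....  {a→[0, 1, 2, 3]}
  4. unlink(a)  ⇒  ........  {}
  5. create(b)  ⇒  F.......  {b→[0]}
  6. append(b, 1)  ⇒  FF......  {b→[0, 1]}
  7. create(a)  ⇒  FFF.....  {a→[2]; b→[0, 1]}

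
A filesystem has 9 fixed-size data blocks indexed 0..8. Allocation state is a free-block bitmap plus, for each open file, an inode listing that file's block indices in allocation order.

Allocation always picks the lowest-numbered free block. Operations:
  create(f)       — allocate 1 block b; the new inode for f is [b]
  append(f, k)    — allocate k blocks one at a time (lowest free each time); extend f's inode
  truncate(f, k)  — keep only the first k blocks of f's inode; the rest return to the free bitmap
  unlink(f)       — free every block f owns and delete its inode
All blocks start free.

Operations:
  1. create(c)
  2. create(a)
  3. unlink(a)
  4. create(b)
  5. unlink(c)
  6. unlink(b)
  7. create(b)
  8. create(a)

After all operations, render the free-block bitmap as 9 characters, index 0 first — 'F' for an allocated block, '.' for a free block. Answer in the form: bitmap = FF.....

create(c): bitmap=F........ | c=[0]
create(a): bitmap=FF....... | a=[1] c=[0]
unlink(a): bitmap=F........ | c=[0]
create(b): bitmap=FF....... | b=[1] c=[0]
unlink(c): bitmap=.F....... | b=[1]
unlink(b): bitmap=......... | 
create(b): bitmap=F........ | b=[0]
create(a): bitmap=FF....... | a=[1] b=[0]

bitmap = FF.......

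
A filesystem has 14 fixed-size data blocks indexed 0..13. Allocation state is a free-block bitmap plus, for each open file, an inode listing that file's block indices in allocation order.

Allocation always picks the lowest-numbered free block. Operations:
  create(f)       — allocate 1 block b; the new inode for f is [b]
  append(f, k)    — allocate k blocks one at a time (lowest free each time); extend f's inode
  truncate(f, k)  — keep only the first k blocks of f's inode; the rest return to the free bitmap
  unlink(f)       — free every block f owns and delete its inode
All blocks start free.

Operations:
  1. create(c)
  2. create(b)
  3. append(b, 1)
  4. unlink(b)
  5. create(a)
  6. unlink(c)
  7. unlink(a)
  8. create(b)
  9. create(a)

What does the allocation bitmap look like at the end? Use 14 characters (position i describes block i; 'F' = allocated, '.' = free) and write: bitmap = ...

after create(c) → c:[0]  free=[F.............]
after create(b) → b:[1], c:[0]  free=[FF............]
after append(b, 1) → b:[1, 2], c:[0]  free=[FFF...........]
after unlink(b) → c:[0]  free=[F.............]
after create(a) → a:[1], c:[0]  free=[FF............]
after unlink(c) → a:[1]  free=[.F............]
after unlink(a) →   free=[..............]
after create(b) → b:[0]  free=[F.............]
after create(a) → a:[1], b:[0]  free=[FF............]

bitmap = FF............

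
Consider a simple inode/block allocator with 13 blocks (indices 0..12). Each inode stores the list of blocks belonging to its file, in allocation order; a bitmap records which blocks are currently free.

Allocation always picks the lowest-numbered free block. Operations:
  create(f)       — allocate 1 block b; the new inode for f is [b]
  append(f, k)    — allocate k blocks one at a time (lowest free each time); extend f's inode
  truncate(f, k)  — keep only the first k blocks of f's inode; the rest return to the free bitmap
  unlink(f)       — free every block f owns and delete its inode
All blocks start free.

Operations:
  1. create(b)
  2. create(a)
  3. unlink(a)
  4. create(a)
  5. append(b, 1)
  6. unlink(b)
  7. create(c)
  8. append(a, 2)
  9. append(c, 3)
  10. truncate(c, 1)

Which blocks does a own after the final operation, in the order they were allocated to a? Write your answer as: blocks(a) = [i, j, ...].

blocks(a) = [1, 2, 3]

after create(b) → b:[0]  free=[F............]
after create(a) → a:[1], b:[0]  free=[FF...........]
after unlink(a) → b:[0]  free=[F............]
after create(a) → a:[1], b:[0]  free=[FF...........]
after append(b, 1) → a:[1], b:[0, 2]  free=[FFF..........]
after unlink(b) → a:[1]  free=[.F...........]
after create(c) → a:[1], c:[0]  free=[FF...........]
after append(a, 2) → a:[1, 2, 3], c:[0]  free=[FFFF.........]
after append(c, 3) → a:[1, 2, 3], c:[0, 4, 5, 6]  free=[FFFFFFF......]
after truncate(c, 1) → a:[1, 2, 3], c:[0]  free=[FFFF.........]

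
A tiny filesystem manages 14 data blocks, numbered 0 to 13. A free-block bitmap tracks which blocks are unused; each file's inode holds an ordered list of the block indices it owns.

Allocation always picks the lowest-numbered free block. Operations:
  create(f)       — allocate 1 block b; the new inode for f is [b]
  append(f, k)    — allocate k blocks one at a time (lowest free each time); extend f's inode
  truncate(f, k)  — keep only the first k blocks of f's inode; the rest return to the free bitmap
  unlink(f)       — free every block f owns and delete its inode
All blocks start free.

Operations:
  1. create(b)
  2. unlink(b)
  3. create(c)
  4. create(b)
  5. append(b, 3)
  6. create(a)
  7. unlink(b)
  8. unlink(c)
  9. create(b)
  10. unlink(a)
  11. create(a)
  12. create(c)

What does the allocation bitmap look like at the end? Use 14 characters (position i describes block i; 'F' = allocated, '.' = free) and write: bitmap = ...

[1] create(b) — b=0 (map F.............)
[2] unlink(b) —  (map ..............)
[3] create(c) — c=0 (map F.............)
[4] create(b) — b=1 c=0 (map FF............)
[5] append(b, 3) — b=1,2,3,4 c=0 (map FFFFF.........)
[6] create(a) — a=5 b=1,2,3,4 c=0 (map FFFFFF........)
[7] unlink(b) — a=5 c=0 (map F....F........)
[8] unlink(c) — a=5 (map .....F........)
[9] create(b) — a=5 b=0 (map F....F........)
[10] unlink(a) — b=0 (map F.............)
[11] create(a) — a=1 b=0 (map FF............)
[12] create(c) — a=1 b=0 c=2 (map FFF...........)

bitmap = FFF...........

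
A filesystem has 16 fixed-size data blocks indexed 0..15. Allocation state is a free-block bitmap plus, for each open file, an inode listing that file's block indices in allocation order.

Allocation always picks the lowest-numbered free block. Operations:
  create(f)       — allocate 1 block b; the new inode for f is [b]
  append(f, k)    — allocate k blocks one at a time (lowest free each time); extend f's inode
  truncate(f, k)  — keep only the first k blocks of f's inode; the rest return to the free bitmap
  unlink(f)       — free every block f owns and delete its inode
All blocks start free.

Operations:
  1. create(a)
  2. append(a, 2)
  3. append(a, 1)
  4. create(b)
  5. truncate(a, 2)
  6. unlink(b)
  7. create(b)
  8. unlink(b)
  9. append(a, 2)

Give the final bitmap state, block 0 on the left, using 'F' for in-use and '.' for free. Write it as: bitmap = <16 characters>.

bitmap = FFFF............

after create(a) → a:[0]  free=[F...............]
after append(a, 2) → a:[0, 1, 2]  free=[FFF.............]
after append(a, 1) → a:[0, 1, 2, 3]  free=[FFFF............]
after create(b) → a:[0, 1, 2, 3], b:[4]  free=[FFFFF...........]
after truncate(a, 2) → a:[0, 1], b:[4]  free=[FF..F...........]
after unlink(b) → a:[0, 1]  free=[FF..............]
after create(b) → a:[0, 1], b:[2]  free=[FFF.............]
after unlink(b) → a:[0, 1]  free=[FF..............]
after append(a, 2) → a:[0, 1, 2, 3]  free=[FFFF............]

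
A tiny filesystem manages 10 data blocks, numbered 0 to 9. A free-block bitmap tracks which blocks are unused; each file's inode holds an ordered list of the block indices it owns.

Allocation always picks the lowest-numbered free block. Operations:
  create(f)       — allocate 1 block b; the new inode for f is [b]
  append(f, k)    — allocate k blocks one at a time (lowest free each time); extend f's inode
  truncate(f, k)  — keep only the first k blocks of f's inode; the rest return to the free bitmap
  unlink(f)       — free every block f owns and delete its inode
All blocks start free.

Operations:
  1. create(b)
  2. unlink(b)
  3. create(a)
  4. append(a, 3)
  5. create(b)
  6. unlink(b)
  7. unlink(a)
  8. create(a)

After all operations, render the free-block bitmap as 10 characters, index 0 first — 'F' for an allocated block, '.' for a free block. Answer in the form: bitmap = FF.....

  1. create(b)  ⇒  F.........  {b→[0]}
  2. unlink(b)  ⇒  ..........  {}
  3. create(a)  ⇒  F.........  {a→[0]}
  4. append(a, 3)  ⇒  FFFF......  {a→[0, 1, 2, 3]}
  5. create(b)  ⇒  FFFFF.....  {a→[0, 1, 2, 3]; b→[4]}
  6. unlink(b)  ⇒  FFFF......  {a→[0, 1, 2, 3]}
  7. unlink(a)  ⇒  ..........  {}
  8. create(a)  ⇒  F.........  {a→[0]}

bitmap = F.........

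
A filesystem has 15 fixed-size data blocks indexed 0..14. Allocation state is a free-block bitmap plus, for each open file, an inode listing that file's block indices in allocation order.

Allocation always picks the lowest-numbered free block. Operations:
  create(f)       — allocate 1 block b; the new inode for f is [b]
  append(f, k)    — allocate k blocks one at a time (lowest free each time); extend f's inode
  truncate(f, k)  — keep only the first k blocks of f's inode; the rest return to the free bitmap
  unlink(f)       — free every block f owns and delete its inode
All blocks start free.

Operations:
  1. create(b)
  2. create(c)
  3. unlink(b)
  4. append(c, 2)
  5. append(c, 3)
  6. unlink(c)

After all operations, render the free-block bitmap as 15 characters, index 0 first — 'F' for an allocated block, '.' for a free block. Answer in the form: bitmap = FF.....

create(b): bitmap=F.............. | b=[0]
create(c): bitmap=FF............. | b=[0] c=[1]
unlink(b): bitmap=.F............. | c=[1]
append(c, 2): bitmap=FFF............ | c=[1, 0, 2]
append(c, 3): bitmap=FFFFFF......... | c=[1, 0, 2, 3, 4, 5]
unlink(c): bitmap=............... | 

bitmap = ...............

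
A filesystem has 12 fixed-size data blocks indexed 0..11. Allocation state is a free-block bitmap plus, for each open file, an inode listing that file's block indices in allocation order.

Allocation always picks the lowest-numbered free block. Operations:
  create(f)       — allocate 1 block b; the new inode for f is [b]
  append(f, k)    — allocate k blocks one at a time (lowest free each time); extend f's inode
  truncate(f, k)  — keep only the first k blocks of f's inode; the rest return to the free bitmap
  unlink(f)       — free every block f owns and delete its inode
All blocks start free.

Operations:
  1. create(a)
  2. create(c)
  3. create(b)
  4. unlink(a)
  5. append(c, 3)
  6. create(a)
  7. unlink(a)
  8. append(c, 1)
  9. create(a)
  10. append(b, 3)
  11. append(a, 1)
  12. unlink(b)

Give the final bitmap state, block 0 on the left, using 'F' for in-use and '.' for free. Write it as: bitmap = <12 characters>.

[1] create(a) — a=0 (map F...........)
[2] create(c) — a=0 c=1 (map FF..........)
[3] create(b) — a=0 b=2 c=1 (map FFF.........)
[4] unlink(a) — b=2 c=1 (map .FF.........)
[5] append(c, 3) — b=2 c=1,0,3,4 (map FFFFF.......)
[6] create(a) — a=5 b=2 c=1,0,3,4 (map FFFFFF......)
[7] unlink(a) — b=2 c=1,0,3,4 (map FFFFF.......)
[8] append(c, 1) — b=2 c=1,0,3,4,5 (map FFFFFF......)
[9] create(a) — a=6 b=2 c=1,0,3,4,5 (map FFFFFFF.....)
[10] append(b, 3) — a=6 b=2,7,8,9 c=1,0,3,4,5 (map FFFFFFFFFF..)
[11] append(a, 1) — a=6,10 b=2,7,8,9 c=1,0,3,4,5 (map FFFFFFFFFFF.)
[12] unlink(b) — a=6,10 c=1,0,3,4,5 (map FF.FFFF...F.)

bitmap = FF.FFFF...F.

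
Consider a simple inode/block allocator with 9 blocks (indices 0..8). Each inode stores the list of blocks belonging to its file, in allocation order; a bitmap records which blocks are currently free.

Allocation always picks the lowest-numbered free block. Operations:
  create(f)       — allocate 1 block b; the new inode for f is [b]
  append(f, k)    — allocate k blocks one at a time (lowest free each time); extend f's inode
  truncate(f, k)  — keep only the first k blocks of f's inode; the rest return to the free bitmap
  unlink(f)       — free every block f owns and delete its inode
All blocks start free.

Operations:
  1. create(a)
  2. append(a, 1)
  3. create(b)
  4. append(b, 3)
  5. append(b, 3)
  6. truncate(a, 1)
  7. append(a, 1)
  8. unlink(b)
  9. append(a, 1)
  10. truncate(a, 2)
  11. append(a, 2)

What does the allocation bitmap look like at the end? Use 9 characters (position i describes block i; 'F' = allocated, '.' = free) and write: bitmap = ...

create(a): bitmap=F........ | a=[0]
append(a, 1): bitmap=FF....... | a=[0, 1]
create(b): bitmap=FFF...... | a=[0, 1] b=[2]
append(b, 3): bitmap=FFFFFF... | a=[0, 1] b=[2, 3, 4, 5]
append(b, 3): bitmap=FFFFFFFFF | a=[0, 1] b=[2, 3, 4, 5, 6, 7, 8]
truncate(a, 1): bitmap=F.FFFFFFF | a=[0] b=[2, 3, 4, 5, 6, 7, 8]
append(a, 1): bitmap=FFFFFFFFF | a=[0, 1] b=[2, 3, 4, 5, 6, 7, 8]
unlink(b): bitmap=FF....... | a=[0, 1]
append(a, 1): bitmap=FFF...... | a=[0, 1, 2]
truncate(a, 2): bitmap=FF....... | a=[0, 1]
append(a, 2): bitmap=FFFF..... | a=[0, 1, 2, 3]

bitmap = FFFF.....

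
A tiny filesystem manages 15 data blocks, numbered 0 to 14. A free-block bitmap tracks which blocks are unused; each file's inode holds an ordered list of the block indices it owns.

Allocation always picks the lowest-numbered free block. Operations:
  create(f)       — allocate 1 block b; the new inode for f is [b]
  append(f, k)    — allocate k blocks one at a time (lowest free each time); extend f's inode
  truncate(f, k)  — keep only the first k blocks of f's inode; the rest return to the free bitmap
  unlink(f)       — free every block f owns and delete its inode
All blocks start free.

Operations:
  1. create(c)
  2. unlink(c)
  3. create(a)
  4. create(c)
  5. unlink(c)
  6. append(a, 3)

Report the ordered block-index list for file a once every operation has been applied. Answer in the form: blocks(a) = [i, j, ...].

  1. create(c)  ⇒  F..............  {c→[0]}
  2. unlink(c)  ⇒  ...............  {}
  3. create(a)  ⇒  F..............  {a→[0]}
  4. create(c)  ⇒  FF.............  {a→[0]; c→[1]}
  5. unlink(c)  ⇒  F..............  {a→[0]}
  6. append(a, 3)  ⇒  FFFF...........  {a→[0, 1, 2, 3]}

blocks(a) = [0, 1, 2, 3]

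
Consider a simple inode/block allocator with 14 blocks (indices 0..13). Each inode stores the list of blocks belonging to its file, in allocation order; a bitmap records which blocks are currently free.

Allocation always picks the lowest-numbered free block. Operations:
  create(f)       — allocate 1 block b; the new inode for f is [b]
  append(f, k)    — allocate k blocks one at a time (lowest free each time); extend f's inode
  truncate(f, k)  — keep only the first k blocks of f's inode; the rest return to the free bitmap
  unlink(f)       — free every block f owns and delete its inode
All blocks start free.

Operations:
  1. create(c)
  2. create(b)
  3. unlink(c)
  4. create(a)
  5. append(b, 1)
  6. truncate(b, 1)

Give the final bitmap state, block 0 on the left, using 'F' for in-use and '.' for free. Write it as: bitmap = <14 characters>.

bitmap = FF............

[1] create(c) — c=0 (map F.............)
[2] create(b) — b=1 c=0 (map FF............)
[3] unlink(c) — b=1 (map .F............)
[4] create(a) — a=0 b=1 (map FF............)
[5] append(b, 1) — a=0 b=1,2 (map FFF...........)
[6] truncate(b, 1) — a=0 b=1 (map FF............)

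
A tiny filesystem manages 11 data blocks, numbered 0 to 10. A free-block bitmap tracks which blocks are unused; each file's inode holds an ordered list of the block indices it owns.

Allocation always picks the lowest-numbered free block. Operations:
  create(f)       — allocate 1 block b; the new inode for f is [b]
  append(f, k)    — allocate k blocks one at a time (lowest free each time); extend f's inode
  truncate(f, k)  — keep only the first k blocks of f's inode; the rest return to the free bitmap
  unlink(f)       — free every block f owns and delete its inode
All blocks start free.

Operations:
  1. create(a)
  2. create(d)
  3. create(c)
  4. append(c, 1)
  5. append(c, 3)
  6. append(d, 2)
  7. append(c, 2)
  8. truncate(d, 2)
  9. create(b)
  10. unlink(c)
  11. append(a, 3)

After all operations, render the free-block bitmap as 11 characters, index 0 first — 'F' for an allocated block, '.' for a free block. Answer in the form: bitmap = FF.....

  1. create(a)  ⇒  F..........  {a→[0]}
  2. create(d)  ⇒  FF.........  {a→[0]; d→[1]}
  3. create(c)  ⇒  FFF........  {a→[0]; c→[2]; d→[1]}
  4. append(c, 1)  ⇒  FFFF.......  {a→[0]; c→[2, 3]; d→[1]}
  5. append(c, 3)  ⇒  FFFFFFF....  {a→[0]; c→[2, 3, 4, 5, 6]; d→[1]}
  6. append(d, 2)  ⇒  FFFFFFFFF..  {a→[0]; c→[2, 3, 4, 5, 6]; d→[1, 7, 8]}
  7. append(c, 2)  ⇒  FFFFFFFFFFF  {a→[0]; c→[2, 3, 4, 5, 6, 9, 10]; d→[1, 7, 8]}
  8. truncate(d, 2)  ⇒  FFFFFFFF.FF  {a→[0]; c→[2, 3, 4, 5, 6, 9, 10]; d→[1, 7]}
  9. create(b)  ⇒  FFFFFFFFFFF  {a→[0]; b→[8]; c→[2, 3, 4, 5, 6, 9, 10]; d→[1, 7]}
  10. unlink(c)  ⇒  FF.....FF..  {a→[0]; b→[8]; d→[1, 7]}
  11. append(a, 3)  ⇒  FFFFF..FF..  {a→[0, 2, 3, 4]; b→[8]; d→[1, 7]}

bitmap = FFFFF..FF..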